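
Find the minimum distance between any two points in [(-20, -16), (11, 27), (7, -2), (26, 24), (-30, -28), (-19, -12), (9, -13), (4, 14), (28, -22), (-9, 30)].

Computing all pairwise distances among 10 points:

d((-20, -16), (11, 27)) = 53.0094
d((-20, -16), (7, -2)) = 30.4138
d((-20, -16), (26, 24)) = 60.959
d((-20, -16), (-30, -28)) = 15.6205
d((-20, -16), (-19, -12)) = 4.1231 <-- minimum
d((-20, -16), (9, -13)) = 29.1548
d((-20, -16), (4, 14)) = 38.4187
d((-20, -16), (28, -22)) = 48.3735
d((-20, -16), (-9, 30)) = 47.2969
d((11, 27), (7, -2)) = 29.2746
d((11, 27), (26, 24)) = 15.2971
d((11, 27), (-30, -28)) = 68.6003
d((11, 27), (-19, -12)) = 49.2037
d((11, 27), (9, -13)) = 40.05
d((11, 27), (4, 14)) = 14.7648
d((11, 27), (28, -22)) = 51.8652
d((11, 27), (-9, 30)) = 20.2237
d((7, -2), (26, 24)) = 32.2025
d((7, -2), (-30, -28)) = 45.2217
d((7, -2), (-19, -12)) = 27.8568
d((7, -2), (9, -13)) = 11.1803
d((7, -2), (4, 14)) = 16.2788
d((7, -2), (28, -22)) = 29.0
d((7, -2), (-9, 30)) = 35.7771
d((26, 24), (-30, -28)) = 76.4199
d((26, 24), (-19, -12)) = 57.6281
d((26, 24), (9, -13)) = 40.7185
d((26, 24), (4, 14)) = 24.1661
d((26, 24), (28, -22)) = 46.0435
d((26, 24), (-9, 30)) = 35.5106
d((-30, -28), (-19, -12)) = 19.4165
d((-30, -28), (9, -13)) = 41.7852
d((-30, -28), (4, 14)) = 54.037
d((-30, -28), (28, -22)) = 58.3095
d((-30, -28), (-9, 30)) = 61.6847
d((-19, -12), (9, -13)) = 28.0179
d((-19, -12), (4, 14)) = 34.7131
d((-19, -12), (28, -22)) = 48.0521
d((-19, -12), (-9, 30)) = 43.1741
d((9, -13), (4, 14)) = 27.4591
d((9, -13), (28, -22)) = 21.0238
d((9, -13), (-9, 30)) = 46.6154
d((4, 14), (28, -22)) = 43.2666
d((4, 14), (-9, 30)) = 20.6155
d((28, -22), (-9, 30)) = 63.8201

Closest pair: (-20, -16) and (-19, -12) with distance 4.1231

The closest pair is (-20, -16) and (-19, -12) with Euclidean distance 4.1231. For 10 points, brute-force pairwise comparison is shown above. For large n, the divide-and-conquer algorithm (sort by x, recurse on halves, check the dividing strip) achieves O(n log n).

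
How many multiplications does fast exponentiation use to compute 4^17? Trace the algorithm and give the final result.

Computing 4^17 by squaring (build up from 4^1; each line after the first costs one multiplication):

4^1 = 4
4^2 = (4^1)^2 = 4^2 = 16
4^4 = (4^2)^2 = 16^2 = 256
4^8 = (4^4)^2 = 256^2 = 65536
4^16 = (4^8)^2 = 65536^2 = 4294967296
4^17 = 4 * 4^16 = 4 * 4294967296 = 17179869184

Result: 17179869184
Multiplications needed: 5 (5 lines after 4^1)

4^17 = 17179869184. Using exponentiation by squaring, this requires 5 multiplications. The key idea: if the exponent is even, square the half-power; if odd, multiply by the base once.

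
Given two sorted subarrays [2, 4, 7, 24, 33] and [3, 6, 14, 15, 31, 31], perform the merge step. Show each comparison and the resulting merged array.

Merging process:

Compare 2 vs 3: take 2 from left. Merged: [2]
Compare 4 vs 3: take 3 from right. Merged: [2, 3]
Compare 4 vs 6: take 4 from left. Merged: [2, 3, 4]
Compare 7 vs 6: take 6 from right. Merged: [2, 3, 4, 6]
Compare 7 vs 14: take 7 from left. Merged: [2, 3, 4, 6, 7]
Compare 24 vs 14: take 14 from right. Merged: [2, 3, 4, 6, 7, 14]
Compare 24 vs 15: take 15 from right. Merged: [2, 3, 4, 6, 7, 14, 15]
Compare 24 vs 31: take 24 from left. Merged: [2, 3, 4, 6, 7, 14, 15, 24]
Compare 33 vs 31: take 31 from right. Merged: [2, 3, 4, 6, 7, 14, 15, 24, 31]
Compare 33 vs 31: take 31 from right. Merged: [2, 3, 4, 6, 7, 14, 15, 24, 31, 31]
Append remaining from left: [33]. Merged: [2, 3, 4, 6, 7, 14, 15, 24, 31, 31, 33]

Final merged array: [2, 3, 4, 6, 7, 14, 15, 24, 31, 31, 33]
Total comparisons: 10

The merged array is [2, 3, 4, 6, 7, 14, 15, 24, 31, 31, 33], requiring 10 comparisons. The merge step runs in O(n) time where n is the total number of elements.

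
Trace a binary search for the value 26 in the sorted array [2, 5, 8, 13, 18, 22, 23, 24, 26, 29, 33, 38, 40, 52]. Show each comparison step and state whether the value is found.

Binary search for 26 in [2, 5, 8, 13, 18, 22, 23, 24, 26, 29, 33, 38, 40, 52]:

lo=0, hi=13, mid=6, arr[mid]=23 -> 23 < 26, search right half
lo=7, hi=13, mid=10, arr[mid]=33 -> 33 > 26, search left half
lo=7, hi=9, mid=8, arr[mid]=26 -> Found target at index 8!

Binary search finds 26 at index 8 after 3 comparisons. The search repeatedly halves the search space by comparing with the middle element.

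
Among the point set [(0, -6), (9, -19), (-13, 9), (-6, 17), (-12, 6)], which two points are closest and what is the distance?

Computing all pairwise distances among 5 points:

d((0, -6), (9, -19)) = 15.8114
d((0, -6), (-13, 9)) = 19.8494
d((0, -6), (-6, 17)) = 23.7697
d((0, -6), (-12, 6)) = 16.9706
d((9, -19), (-13, 9)) = 35.609
d((9, -19), (-6, 17)) = 39.0
d((9, -19), (-12, 6)) = 32.6497
d((-13, 9), (-6, 17)) = 10.6301
d((-13, 9), (-12, 6)) = 3.1623 <-- minimum
d((-6, 17), (-12, 6)) = 12.53

Closest pair: (-13, 9) and (-12, 6) with distance 3.1623

The closest pair is (-13, 9) and (-12, 6) with Euclidean distance 3.1623. For 5 points, brute-force pairwise comparison is shown above. For large n, the divide-and-conquer algorithm (sort by x, recurse on halves, check the dividing strip) achieves O(n log n).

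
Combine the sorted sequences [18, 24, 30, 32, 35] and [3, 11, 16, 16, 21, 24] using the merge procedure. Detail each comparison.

Merging process:

Compare 18 vs 3: take 3 from right. Merged: [3]
Compare 18 vs 11: take 11 from right. Merged: [3, 11]
Compare 18 vs 16: take 16 from right. Merged: [3, 11, 16]
Compare 18 vs 16: take 16 from right. Merged: [3, 11, 16, 16]
Compare 18 vs 21: take 18 from left. Merged: [3, 11, 16, 16, 18]
Compare 24 vs 21: take 21 from right. Merged: [3, 11, 16, 16, 18, 21]
Compare 24 vs 24: take 24 from left. Merged: [3, 11, 16, 16, 18, 21, 24]
Compare 30 vs 24: take 24 from right. Merged: [3, 11, 16, 16, 18, 21, 24, 24]
Append remaining from left: [30, 32, 35]. Merged: [3, 11, 16, 16, 18, 21, 24, 24, 30, 32, 35]

Final merged array: [3, 11, 16, 16, 18, 21, 24, 24, 30, 32, 35]
Total comparisons: 8

The merged array is [3, 11, 16, 16, 18, 21, 24, 24, 30, 32, 35], requiring 8 comparisons. The merge step runs in O(n) time where n is the total number of elements.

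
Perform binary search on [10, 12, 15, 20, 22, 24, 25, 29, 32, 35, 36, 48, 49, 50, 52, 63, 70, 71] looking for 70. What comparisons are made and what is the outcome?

Binary search for 70 in [10, 12, 15, 20, 22, 24, 25, 29, 32, 35, 36, 48, 49, 50, 52, 63, 70, 71]:

lo=0, hi=17, mid=8, arr[mid]=32 -> 32 < 70, search right half
lo=9, hi=17, mid=13, arr[mid]=50 -> 50 < 70, search right half
lo=14, hi=17, mid=15, arr[mid]=63 -> 63 < 70, search right half
lo=16, hi=17, mid=16, arr[mid]=70 -> Found target at index 16!

Binary search finds 70 at index 16 after 4 comparisons. The search repeatedly halves the search space by comparing with the middle element.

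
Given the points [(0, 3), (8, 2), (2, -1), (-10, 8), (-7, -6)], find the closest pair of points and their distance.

Computing all pairwise distances among 5 points:

d((0, 3), (8, 2)) = 8.0623
d((0, 3), (2, -1)) = 4.4721 <-- minimum
d((0, 3), (-10, 8)) = 11.1803
d((0, 3), (-7, -6)) = 11.4018
d((8, 2), (2, -1)) = 6.7082
d((8, 2), (-10, 8)) = 18.9737
d((8, 2), (-7, -6)) = 17.0
d((2, -1), (-10, 8)) = 15.0
d((2, -1), (-7, -6)) = 10.2956
d((-10, 8), (-7, -6)) = 14.3178

Closest pair: (0, 3) and (2, -1) with distance 4.4721

The closest pair is (0, 3) and (2, -1) with Euclidean distance 4.4721. For 5 points, brute-force pairwise comparison is shown above. For large n, the divide-and-conquer algorithm (sort by x, recurse on halves, check the dividing strip) achieves O(n log n).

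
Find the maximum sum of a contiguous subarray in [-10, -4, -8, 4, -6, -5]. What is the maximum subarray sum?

Using Kadane's algorithm on [-10, -4, -8, 4, -6, -5]:

Scanning through the array:
Position 1 (value -4): max_ending_here = -4, max_so_far = -4
Position 2 (value -8): max_ending_here = -8, max_so_far = -4
Position 3 (value 4): max_ending_here = 4, max_so_far = 4
Position 4 (value -6): max_ending_here = -2, max_so_far = 4
Position 5 (value -5): max_ending_here = -5, max_so_far = 4

Maximum subarray: [4]
Maximum sum: 4

The maximum subarray is [4] with sum 4. This subarray runs from index 3 to index 3.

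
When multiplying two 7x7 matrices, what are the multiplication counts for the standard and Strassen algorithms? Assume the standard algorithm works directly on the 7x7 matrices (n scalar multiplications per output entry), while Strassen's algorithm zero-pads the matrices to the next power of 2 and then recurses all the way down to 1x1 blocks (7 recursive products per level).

Matrix multiplication for 7x7 matrices:

Strassen's algorithm requires power-of-2 dimensions. Pad 7x7 to 8x8 (next power of 2).

Standard algorithm: 7^3 = 343 multiplications
Strassen's algorithm: 7^(log2(8)) = 7^3 = 343 multiplications
Savings: 343 - 343 = 0 multiplications

Standard: 343 multiplications (7^3). Strassen: 343 multiplications (7^3, after padding to 8x8). Strassen reduces 8 recursive multiplications to 7 at each level.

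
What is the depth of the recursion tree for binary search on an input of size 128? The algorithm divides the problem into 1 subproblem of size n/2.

For divide and conquer with division factor 2:

Problem sizes at each level:
Level 0: 128
Level 1: 64
Level 2: 32
Level 3: 16
Level 4: 8
Level 5: 4
Level 6: 2
Level 7: 1

The root is level 0 and the size-1 base case is level 7 (the tree spans levels 0 through 7, i.e. 8 levels counting the root), so the depth is the number of divisions: log_2(128) = 7

The recursion tree depth is log_2(128) = 7. At each level, the problem size is divided by 2, so it takes 7 divisions to reduce to a base case of size 1. The algorithm makes 1 recursive call at each level.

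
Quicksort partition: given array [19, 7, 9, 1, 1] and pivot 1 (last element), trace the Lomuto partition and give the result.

Lomuto partition with pivot = 1:

Initial array: [19, 7, 9, 1, 1]

arr[0]=19 > 1: no swap
arr[1]=7 > 1: no swap
arr[2]=9 > 1: no swap
arr[3]=1 <= 1: swap with position 0, array becomes [1, 7, 9, 19, 1]

Place pivot at position 1: [1, 1, 9, 19, 7]
Pivot position: 1

After partitioning with pivot 1, the array becomes [1, 1, 9, 19, 7]. The pivot is placed at index 1. All elements to the left of the pivot are <= 1, and all elements to the right are > 1.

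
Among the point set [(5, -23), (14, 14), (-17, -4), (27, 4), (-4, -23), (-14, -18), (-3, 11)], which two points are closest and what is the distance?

Computing all pairwise distances among 7 points:

d((5, -23), (14, 14)) = 38.0789
d((5, -23), (-17, -4)) = 29.0689
d((5, -23), (27, 4)) = 34.8281
d((5, -23), (-4, -23)) = 9.0 <-- minimum
d((5, -23), (-14, -18)) = 19.6469
d((5, -23), (-3, 11)) = 34.9285
d((14, 14), (-17, -4)) = 35.8469
d((14, 14), (27, 4)) = 16.4012
d((14, 14), (-4, -23)) = 41.1461
d((14, 14), (-14, -18)) = 42.5206
d((14, 14), (-3, 11)) = 17.2627
d((-17, -4), (27, 4)) = 44.7214
d((-17, -4), (-4, -23)) = 23.0217
d((-17, -4), (-14, -18)) = 14.3178
d((-17, -4), (-3, 11)) = 20.5183
d((27, 4), (-4, -23)) = 41.1096
d((27, 4), (-14, -18)) = 46.5296
d((27, 4), (-3, 11)) = 30.8058
d((-4, -23), (-14, -18)) = 11.1803
d((-4, -23), (-3, 11)) = 34.0147
d((-14, -18), (-3, 11)) = 31.0161

Closest pair: (5, -23) and (-4, -23) with distance 9.0

The closest pair is (5, -23) and (-4, -23) with Euclidean distance 9.0. For 7 points, brute-force pairwise comparison is shown above. For large n, the divide-and-conquer algorithm (sort by x, recurse on halves, check the dividing strip) achieves O(n log n).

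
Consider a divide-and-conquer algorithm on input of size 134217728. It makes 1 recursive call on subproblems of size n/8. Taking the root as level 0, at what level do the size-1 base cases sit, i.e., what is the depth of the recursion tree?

For divide and conquer with division factor 8:

Problem sizes at each level:
Level 0: 134217728
Level 1: 16777216
Level 2: 2097152
Level 3: 262144
Level 4: 32768
Level 5: 4096
Level 6: 512
Level 7: 64
Level 8: 8
Level 9: 1

The root is level 0 and the size-1 base case is level 9 (the tree spans levels 0 through 9, i.e. 10 levels counting the root), so the depth is the number of divisions: log_8(134217728) = 9

The recursion tree depth is log_8(134217728) = 9. At each level, the problem size is divided by 8, so it takes 9 divisions to reduce to a base case of size 1. The algorithm makes 1 recursive call at each level.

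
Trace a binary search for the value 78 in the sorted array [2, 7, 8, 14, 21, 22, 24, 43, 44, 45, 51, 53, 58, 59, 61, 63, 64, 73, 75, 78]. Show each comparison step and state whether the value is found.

Binary search for 78 in [2, 7, 8, 14, 21, 22, 24, 43, 44, 45, 51, 53, 58, 59, 61, 63, 64, 73, 75, 78]:

lo=0, hi=19, mid=9, arr[mid]=45 -> 45 < 78, search right half
lo=10, hi=19, mid=14, arr[mid]=61 -> 61 < 78, search right half
lo=15, hi=19, mid=17, arr[mid]=73 -> 73 < 78, search right half
lo=18, hi=19, mid=18, arr[mid]=75 -> 75 < 78, search right half
lo=19, hi=19, mid=19, arr[mid]=78 -> Found target at index 19!

Binary search finds 78 at index 19 after 5 comparisons. The search repeatedly halves the search space by comparing with the middle element.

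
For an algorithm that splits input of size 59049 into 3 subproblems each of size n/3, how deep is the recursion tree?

For divide and conquer with division factor 3:

Problem sizes at each level:
Level 0: 59049
Level 1: 19683
Level 2: 6561
Level 3: 2187
Level 4: 729
Level 5: 243
Level 6: 81
Level 7: 27
Level 8: 9
Level 9: 3
Level 10: 1

The root is level 0 and the size-1 base case is level 10 (the tree spans levels 0 through 10, i.e. 11 levels counting the root), so the depth is the number of divisions: log_3(59049) = 10

The recursion tree depth is log_3(59049) = 10. At each level, the problem size is divided by 3, so it takes 10 divisions to reduce to a base case of size 1. The algorithm makes 3 recursive calls at each level.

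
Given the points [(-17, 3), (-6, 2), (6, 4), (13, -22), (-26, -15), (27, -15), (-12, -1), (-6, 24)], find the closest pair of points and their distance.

Computing all pairwise distances among 8 points:

d((-17, 3), (-6, 2)) = 11.0454
d((-17, 3), (6, 4)) = 23.0217
d((-17, 3), (13, -22)) = 39.0512
d((-17, 3), (-26, -15)) = 20.1246
d((-17, 3), (27, -15)) = 47.5395
d((-17, 3), (-12, -1)) = 6.4031 <-- minimum
d((-17, 3), (-6, 24)) = 23.7065
d((-6, 2), (6, 4)) = 12.1655
d((-6, 2), (13, -22)) = 30.6105
d((-6, 2), (-26, -15)) = 26.2488
d((-6, 2), (27, -15)) = 37.1214
d((-6, 2), (-12, -1)) = 6.7082
d((-6, 2), (-6, 24)) = 22.0
d((6, 4), (13, -22)) = 26.9258
d((6, 4), (-26, -15)) = 37.2156
d((6, 4), (27, -15)) = 28.3196
d((6, 4), (-12, -1)) = 18.6815
d((6, 4), (-6, 24)) = 23.3238
d((13, -22), (-26, -15)) = 39.6232
d((13, -22), (27, -15)) = 15.6525
d((13, -22), (-12, -1)) = 32.6497
d((13, -22), (-6, 24)) = 49.7695
d((-26, -15), (27, -15)) = 53.0
d((-26, -15), (-12, -1)) = 19.799
d((-26, -15), (-6, 24)) = 43.8292
d((27, -15), (-12, -1)) = 41.4367
d((27, -15), (-6, 24)) = 51.0882
d((-12, -1), (-6, 24)) = 25.7099

Closest pair: (-17, 3) and (-12, -1) with distance 6.4031

The closest pair is (-17, 3) and (-12, -1) with Euclidean distance 6.4031. For 8 points, brute-force pairwise comparison is shown above. For large n, the divide-and-conquer algorithm (sort by x, recurse on halves, check the dividing strip) achieves O(n log n).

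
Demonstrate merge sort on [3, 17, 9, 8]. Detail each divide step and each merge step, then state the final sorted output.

Merge sort trace:

Split: [3, 17, 9, 8] -> [3, 17] and [9, 8]
  Split: [3, 17] -> [3] and [17]
  Merge: [3] + [17] -> [3, 17]
  Split: [9, 8] -> [9] and [8]
  Merge: [9] + [8] -> [8, 9]
Merge: [3, 17] + [8, 9] -> [3, 8, 9, 17]

Final sorted array: [3, 8, 9, 17]

The merge sort proceeds by recursively splitting the array and merging sorted halves.
After all merges, the sorted array is [3, 8, 9, 17].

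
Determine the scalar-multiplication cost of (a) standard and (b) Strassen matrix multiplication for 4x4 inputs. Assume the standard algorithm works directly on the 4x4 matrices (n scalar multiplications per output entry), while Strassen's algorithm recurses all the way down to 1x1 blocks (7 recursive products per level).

Matrix multiplication for 4x4 matrices:

Standard algorithm: 4^3 = 64 multiplications
Strassen's algorithm: 7^(log2(4)) = 7^2 = 49 multiplications
Savings: 64 - 49 = 15 multiplications

Standard: 64 multiplications (4^3). Strassen: 49 multiplications (7^2). Strassen reduces 8 recursive multiplications to 7 at each level.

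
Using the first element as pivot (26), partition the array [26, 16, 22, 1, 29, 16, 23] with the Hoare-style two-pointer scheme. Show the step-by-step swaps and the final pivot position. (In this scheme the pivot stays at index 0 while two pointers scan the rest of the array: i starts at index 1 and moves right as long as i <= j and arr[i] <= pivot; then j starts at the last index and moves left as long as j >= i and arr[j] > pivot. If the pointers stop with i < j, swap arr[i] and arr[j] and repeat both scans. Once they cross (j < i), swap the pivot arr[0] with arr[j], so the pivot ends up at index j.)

Hoare-style two-pointer partition with pivot = 26:

Initial array: [26, 16, 22, 1, 29, 16, 23]

Pointers start at i = 1, j = 6.
i stops at index 4 (arr[4]=29 > 26), j stops at index 6 (arr[6]=23 <= 26): swap arr[4] and arr[6], array becomes [26, 16, 22, 1, 23, 16, 29]
i ends at 6, j ends at 5: the pointers have crossed (j < i), so scanning stops.

Swap pivot arr[0] with arr[5] to place pivot at position 5: [16, 16, 22, 1, 23, 26, 29]
Pivot position: 5

After partitioning with pivot 26, the array becomes [16, 16, 22, 1, 23, 26, 29]. The pivot is placed at index 5. All elements to the left of the pivot are <= 26, and all elements to the right are > 26.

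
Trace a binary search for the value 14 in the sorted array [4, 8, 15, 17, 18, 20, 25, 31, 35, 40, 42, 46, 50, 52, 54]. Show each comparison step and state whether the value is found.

Binary search for 14 in [4, 8, 15, 17, 18, 20, 25, 31, 35, 40, 42, 46, 50, 52, 54]:

lo=0, hi=14, mid=7, arr[mid]=31 -> 31 > 14, search left half
lo=0, hi=6, mid=3, arr[mid]=17 -> 17 > 14, search left half
lo=0, hi=2, mid=1, arr[mid]=8 -> 8 < 14, search right half
lo=2, hi=2, mid=2, arr[mid]=15 -> 15 > 14, search left half
lo=2 > hi=1, target 14 not found

Binary search determines that 14 is not in the array after 4 comparisons. The search space was exhausted without finding the target.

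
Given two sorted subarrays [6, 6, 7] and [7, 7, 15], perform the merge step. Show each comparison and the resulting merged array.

Merging process:

Compare 6 vs 7: take 6 from left. Merged: [6]
Compare 6 vs 7: take 6 from left. Merged: [6, 6]
Compare 7 vs 7: take 7 from left. Merged: [6, 6, 7]
Append remaining from right: [7, 7, 15]. Merged: [6, 6, 7, 7, 7, 15]

Final merged array: [6, 6, 7, 7, 7, 15]
Total comparisons: 3

The merged array is [6, 6, 7, 7, 7, 15], requiring 3 comparisons. The merge step runs in O(n) time where n is the total number of elements.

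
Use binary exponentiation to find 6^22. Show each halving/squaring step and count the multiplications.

Computing 6^22 by squaring (build up from 6^1; each line after the first costs one multiplication):

6^1 = 6
6^2 = (6^1)^2 = 6^2 = 36
6^4 = (6^2)^2 = 36^2 = 1296
6^5 = 6 * 6^4 = 6 * 1296 = 7776
6^10 = (6^5)^2 = 7776^2 = 60466176
6^11 = 6 * 6^10 = 6 * 60466176 = 362797056
6^22 = (6^11)^2 = 362797056^2 = 131621703842267136

Result: 131621703842267136
Multiplications needed: 6 (6 lines after 6^1)

6^22 = 131621703842267136. Using exponentiation by squaring, this requires 6 multiplications. The key idea: if the exponent is even, square the half-power; if odd, multiply by the base once.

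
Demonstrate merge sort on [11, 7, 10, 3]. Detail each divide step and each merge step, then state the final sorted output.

Merge sort trace:

Split: [11, 7, 10, 3] -> [11, 7] and [10, 3]
  Split: [11, 7] -> [11] and [7]
  Merge: [11] + [7] -> [7, 11]
  Split: [10, 3] -> [10] and [3]
  Merge: [10] + [3] -> [3, 10]
Merge: [7, 11] + [3, 10] -> [3, 7, 10, 11]

Final sorted array: [3, 7, 10, 11]

The merge sort proceeds by recursively splitting the array and merging sorted halves.
After all merges, the sorted array is [3, 7, 10, 11].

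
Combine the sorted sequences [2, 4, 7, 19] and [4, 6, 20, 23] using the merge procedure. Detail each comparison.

Merging process:

Compare 2 vs 4: take 2 from left. Merged: [2]
Compare 4 vs 4: take 4 from left. Merged: [2, 4]
Compare 7 vs 4: take 4 from right. Merged: [2, 4, 4]
Compare 7 vs 6: take 6 from right. Merged: [2, 4, 4, 6]
Compare 7 vs 20: take 7 from left. Merged: [2, 4, 4, 6, 7]
Compare 19 vs 20: take 19 from left. Merged: [2, 4, 4, 6, 7, 19]
Append remaining from right: [20, 23]. Merged: [2, 4, 4, 6, 7, 19, 20, 23]

Final merged array: [2, 4, 4, 6, 7, 19, 20, 23]
Total comparisons: 6

The merged array is [2, 4, 4, 6, 7, 19, 20, 23], requiring 6 comparisons. The merge step runs in O(n) time where n is the total number of elements.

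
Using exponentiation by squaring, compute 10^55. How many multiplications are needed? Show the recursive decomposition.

Computing 10^55 by squaring (build up from 10^1; each line after the first costs one multiplication):

10^1 = 10
10^2 = (10^1)^2 = 10^2 = 100
10^3 = 10 * 10^2 = 10 * 100 = 1000
10^6 = (10^3)^2 = 1000^2 = 1000000
10^12 = (10^6)^2 = 1000000^2 = 1000000000000
10^13 = 10 * 10^12 = 10 * 1000000000000 = 10000000000000
10^26 = (10^13)^2 = 10000000000000^2 = 100000000000000000000000000
10^27 = 10 * 10^26 = 10 * 100000000000000000000000000 = 1000000000000000000000000000
10^54 = (10^27)^2 = 1000000000000000000000000000^2 = 1000000000000000000000000000000000000000000000000000000
10^55 = 10 * 10^54 = 10 * 1000000000000000000000000000000000000000000000000000000 = 10000000000000000000000000000000000000000000000000000000

Result: 10000000000000000000000000000000000000000000000000000000
Multiplications needed: 9 (9 lines after 10^1)

10^55 = 10000000000000000000000000000000000000000000000000000000. Using exponentiation by squaring, this requires 9 multiplications. The key idea: if the exponent is even, square the half-power; if odd, multiply by the base once.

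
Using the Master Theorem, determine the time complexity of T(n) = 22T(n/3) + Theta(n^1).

Master Theorem for T(n) = 22T(n/3) + O(n^1):

a = 22, b = 3, c = 1
log_b(a) = log_3(22) = 2.8136

Case 1: c = 1 < log_3(22) = 2.8136
T(n) = O(n^(log_3 22))

For T(n) = 22T(n/3) + O(n^1): log_3(22) = 2.8136. This is Case 1 of the Master Theorem (c < log_b(a), work dominated by leaves), giving O(n^(log_3 22)).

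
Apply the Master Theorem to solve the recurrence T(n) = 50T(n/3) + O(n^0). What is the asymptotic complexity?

Master Theorem for T(n) = 50T(n/3) + O(n^0):

a = 50, b = 3, c = 0
log_b(a) = log_3(50) = 3.5609

Case 1: c = 0 < log_3(50) = 3.5609
T(n) = O(n^(log_3 50))

For T(n) = 50T(n/3) + O(n^0): log_3(50) = 3.5609. This is Case 1 of the Master Theorem (c < log_b(a), work dominated by leaves), giving O(n^(log_3 50)).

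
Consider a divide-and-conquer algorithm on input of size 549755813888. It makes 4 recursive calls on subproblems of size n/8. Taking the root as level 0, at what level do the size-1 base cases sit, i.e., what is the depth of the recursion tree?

For divide and conquer with division factor 8:

Problem sizes at each level:
Level 0: 549755813888
Level 1: 68719476736
Level 2: 8589934592
Level 3: 1073741824
Level 4: 134217728
Level 5: 16777216
Level 6: 2097152
Level 7: 262144
Level 8: 32768
Level 9: 4096
Level 10: 512
Level 11: 64
Level 12: 8
Level 13: 1

The root is level 0 and the size-1 base case is level 13 (the tree spans levels 0 through 13, i.e. 14 levels counting the root), so the depth is the number of divisions: log_8(549755813888) = 13

The recursion tree depth is log_8(549755813888) = 13. At each level, the problem size is divided by 8, so it takes 13 divisions to reduce to a base case of size 1. The algorithm makes 4 recursive calls at each level.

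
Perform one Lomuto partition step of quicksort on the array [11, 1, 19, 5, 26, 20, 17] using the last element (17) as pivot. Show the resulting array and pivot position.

Lomuto partition with pivot = 17:

Initial array: [11, 1, 19, 5, 26, 20, 17]

arr[0]=11 <= 17: swap with position 0, array becomes [11, 1, 19, 5, 26, 20, 17]
arr[1]=1 <= 17: swap with position 1, array becomes [11, 1, 19, 5, 26, 20, 17]
arr[2]=19 > 17: no swap
arr[3]=5 <= 17: swap with position 2, array becomes [11, 1, 5, 19, 26, 20, 17]
arr[4]=26 > 17: no swap
arr[5]=20 > 17: no swap

Place pivot at position 3: [11, 1, 5, 17, 26, 20, 19]
Pivot position: 3

After partitioning with pivot 17, the array becomes [11, 1, 5, 17, 26, 20, 19]. The pivot is placed at index 3. All elements to the left of the pivot are <= 17, and all elements to the right are > 17.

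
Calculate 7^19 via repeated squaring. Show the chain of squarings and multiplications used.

Computing 7^19 by squaring (build up from 7^1; each line after the first costs one multiplication):

7^1 = 7
7^2 = (7^1)^2 = 7^2 = 49
7^4 = (7^2)^2 = 49^2 = 2401
7^8 = (7^4)^2 = 2401^2 = 5764801
7^9 = 7 * 7^8 = 7 * 5764801 = 40353607
7^18 = (7^9)^2 = 40353607^2 = 1628413597910449
7^19 = 7 * 7^18 = 7 * 1628413597910449 = 11398895185373143

Result: 11398895185373143
Multiplications needed: 6 (6 lines after 7^1)

7^19 = 11398895185373143. Using exponentiation by squaring, this requires 6 multiplications. The key idea: if the exponent is even, square the half-power; if odd, multiply by the base once.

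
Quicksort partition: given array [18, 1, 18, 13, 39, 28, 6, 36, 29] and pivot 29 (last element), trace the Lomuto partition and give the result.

Lomuto partition with pivot = 29:

Initial array: [18, 1, 18, 13, 39, 28, 6, 36, 29]

arr[0]=18 <= 29: swap with position 0, array becomes [18, 1, 18, 13, 39, 28, 6, 36, 29]
arr[1]=1 <= 29: swap with position 1, array becomes [18, 1, 18, 13, 39, 28, 6, 36, 29]
arr[2]=18 <= 29: swap with position 2, array becomes [18, 1, 18, 13, 39, 28, 6, 36, 29]
arr[3]=13 <= 29: swap with position 3, array becomes [18, 1, 18, 13, 39, 28, 6, 36, 29]
arr[4]=39 > 29: no swap
arr[5]=28 <= 29: swap with position 4, array becomes [18, 1, 18, 13, 28, 39, 6, 36, 29]
arr[6]=6 <= 29: swap with position 5, array becomes [18, 1, 18, 13, 28, 6, 39, 36, 29]
arr[7]=36 > 29: no swap

Place pivot at position 6: [18, 1, 18, 13, 28, 6, 29, 36, 39]
Pivot position: 6

After partitioning with pivot 29, the array becomes [18, 1, 18, 13, 28, 6, 29, 36, 39]. The pivot is placed at index 6. All elements to the left of the pivot are <= 29, and all elements to the right are > 29.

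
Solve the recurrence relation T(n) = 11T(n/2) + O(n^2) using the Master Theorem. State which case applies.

Master Theorem for T(n) = 11T(n/2) + O(n^2):

a = 11, b = 2, c = 2
log_b(a) = log_2(11) = 3.4594

Case 1: c = 2 < log_2(11) = 3.4594
T(n) = O(n^(log_2 11))

For T(n) = 11T(n/2) + O(n^2): log_2(11) = 3.4594. This is Case 1 of the Master Theorem (c < log_b(a), work dominated by leaves), giving O(n^(log_2 11)).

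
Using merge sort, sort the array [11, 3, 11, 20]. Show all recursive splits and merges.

Merge sort trace:

Split: [11, 3, 11, 20] -> [11, 3] and [11, 20]
  Split: [11, 3] -> [11] and [3]
  Merge: [11] + [3] -> [3, 11]
  Split: [11, 20] -> [11] and [20]
  Merge: [11] + [20] -> [11, 20]
Merge: [3, 11] + [11, 20] -> [3, 11, 11, 20]

Final sorted array: [3, 11, 11, 20]

The merge sort proceeds by recursively splitting the array and merging sorted halves.
After all merges, the sorted array is [3, 11, 11, 20].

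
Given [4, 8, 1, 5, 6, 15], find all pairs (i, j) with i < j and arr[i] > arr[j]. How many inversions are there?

Finding inversions in [4, 8, 1, 5, 6, 15]:

(0, 2): arr[0]=4 > arr[2]=1
(1, 2): arr[1]=8 > arr[2]=1
(1, 3): arr[1]=8 > arr[3]=5
(1, 4): arr[1]=8 > arr[4]=6

Total inversions: 4

The array has 4 inversion(s): (0,2), (1,2), (1,3), (1,4). Each pair (i,j) satisfies i < j and arr[i] > arr[j].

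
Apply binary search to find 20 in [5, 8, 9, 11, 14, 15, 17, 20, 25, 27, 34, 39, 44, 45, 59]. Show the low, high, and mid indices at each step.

Binary search for 20 in [5, 8, 9, 11, 14, 15, 17, 20, 25, 27, 34, 39, 44, 45, 59]:

lo=0, hi=14, mid=7, arr[mid]=20 -> Found target at index 7!

Binary search finds 20 at index 7 after 1 comparisons. The search repeatedly halves the search space by comparing with the middle element.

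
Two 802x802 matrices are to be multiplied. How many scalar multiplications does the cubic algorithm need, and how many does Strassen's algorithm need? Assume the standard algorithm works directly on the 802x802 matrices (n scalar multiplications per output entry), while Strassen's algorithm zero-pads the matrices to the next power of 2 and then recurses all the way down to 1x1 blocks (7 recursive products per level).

Matrix multiplication for 802x802 matrices:

Strassen's algorithm requires power-of-2 dimensions. Pad 802x802 to 1024x1024 (next power of 2).

Standard algorithm: 802^3 = 515849608 multiplications
Strassen's algorithm: 7^(log2(1024)) = 7^10 = 282475249 multiplications
Savings: 515849608 - 282475249 = 233374359 multiplications

Standard: 515849608 multiplications (802^3). Strassen: 282475249 multiplications (7^10, after padding to 1024x1024). Strassen reduces 8 recursive multiplications to 7 at each level.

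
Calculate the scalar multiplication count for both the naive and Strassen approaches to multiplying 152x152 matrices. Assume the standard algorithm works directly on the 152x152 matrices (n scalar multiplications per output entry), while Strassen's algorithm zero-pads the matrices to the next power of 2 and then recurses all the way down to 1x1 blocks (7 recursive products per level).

Matrix multiplication for 152x152 matrices:

Strassen's algorithm requires power-of-2 dimensions. Pad 152x152 to 256x256 (next power of 2).

Standard algorithm: 152^3 = 3511808 multiplications
Strassen's algorithm: 7^(log2(256)) = 7^8 = 5764801 multiplications
Difference: 3511808 - 5764801 = -2252993 (Strassen uses MORE here due to padding overhead — for small or just-over-power-of-2 n, padding can outweigh the per-level savings)

Standard: 3511808 multiplications (152^3). Strassen: 5764801 multiplications (7^8, after padding to 256x256). Strassen reduces 8 recursive multiplications to 7 at each level.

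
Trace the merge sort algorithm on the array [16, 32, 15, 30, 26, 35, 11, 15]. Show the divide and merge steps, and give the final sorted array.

Merge sort trace:

Split: [16, 32, 15, 30, 26, 35, 11, 15] -> [16, 32, 15, 30] and [26, 35, 11, 15]
  Split: [16, 32, 15, 30] -> [16, 32] and [15, 30]
    Split: [16, 32] -> [16] and [32]
    Merge: [16] + [32] -> [16, 32]
    Split: [15, 30] -> [15] and [30]
    Merge: [15] + [30] -> [15, 30]
  Merge: [16, 32] + [15, 30] -> [15, 16, 30, 32]
  Split: [26, 35, 11, 15] -> [26, 35] and [11, 15]
    Split: [26, 35] -> [26] and [35]
    Merge: [26] + [35] -> [26, 35]
    Split: [11, 15] -> [11] and [15]
    Merge: [11] + [15] -> [11, 15]
  Merge: [26, 35] + [11, 15] -> [11, 15, 26, 35]
Merge: [15, 16, 30, 32] + [11, 15, 26, 35] -> [11, 15, 15, 16, 26, 30, 32, 35]

Final sorted array: [11, 15, 15, 16, 26, 30, 32, 35]

The merge sort proceeds by recursively splitting the array and merging sorted halves.
After all merges, the sorted array is [11, 15, 15, 16, 26, 30, 32, 35].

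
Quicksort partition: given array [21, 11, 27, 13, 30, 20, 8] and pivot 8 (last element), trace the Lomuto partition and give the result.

Lomuto partition with pivot = 8:

Initial array: [21, 11, 27, 13, 30, 20, 8]

arr[0]=21 > 8: no swap
arr[1]=11 > 8: no swap
arr[2]=27 > 8: no swap
arr[3]=13 > 8: no swap
arr[4]=30 > 8: no swap
arr[5]=20 > 8: no swap

Place pivot at position 0: [8, 11, 27, 13, 30, 20, 21]
Pivot position: 0

After partitioning with pivot 8, the array becomes [8, 11, 27, 13, 30, 20, 21]. The pivot is placed at index 0. All elements to the left of the pivot are <= 8, and all elements to the right are > 8.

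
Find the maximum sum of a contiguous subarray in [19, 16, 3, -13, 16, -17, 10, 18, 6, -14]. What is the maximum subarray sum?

Using Kadane's algorithm on [19, 16, 3, -13, 16, -17, 10, 18, 6, -14]:

Scanning through the array:
Position 1 (value 16): max_ending_here = 35, max_so_far = 35
Position 2 (value 3): max_ending_here = 38, max_so_far = 38
Position 3 (value -13): max_ending_here = 25, max_so_far = 38
Position 4 (value 16): max_ending_here = 41, max_so_far = 41
Position 5 (value -17): max_ending_here = 24, max_so_far = 41
Position 6 (value 10): max_ending_here = 34, max_so_far = 41
Position 7 (value 18): max_ending_here = 52, max_so_far = 52
Position 8 (value 6): max_ending_here = 58, max_so_far = 58
Position 9 (value -14): max_ending_here = 44, max_so_far = 58

Maximum subarray: [19, 16, 3, -13, 16, -17, 10, 18, 6]
Maximum sum: 58

The maximum subarray is [19, 16, 3, -13, 16, -17, 10, 18, 6] with sum 58. This subarray runs from index 0 to index 8.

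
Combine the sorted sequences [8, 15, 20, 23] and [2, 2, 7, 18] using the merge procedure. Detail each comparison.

Merging process:

Compare 8 vs 2: take 2 from right. Merged: [2]
Compare 8 vs 2: take 2 from right. Merged: [2, 2]
Compare 8 vs 7: take 7 from right. Merged: [2, 2, 7]
Compare 8 vs 18: take 8 from left. Merged: [2, 2, 7, 8]
Compare 15 vs 18: take 15 from left. Merged: [2, 2, 7, 8, 15]
Compare 20 vs 18: take 18 from right. Merged: [2, 2, 7, 8, 15, 18]
Append remaining from left: [20, 23]. Merged: [2, 2, 7, 8, 15, 18, 20, 23]

Final merged array: [2, 2, 7, 8, 15, 18, 20, 23]
Total comparisons: 6

The merged array is [2, 2, 7, 8, 15, 18, 20, 23], requiring 6 comparisons. The merge step runs in O(n) time where n is the total number of elements.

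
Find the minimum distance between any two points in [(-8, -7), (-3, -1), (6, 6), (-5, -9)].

Computing all pairwise distances among 4 points:

d((-8, -7), (-3, -1)) = 7.8102
d((-8, -7), (6, 6)) = 19.105
d((-8, -7), (-5, -9)) = 3.6056 <-- minimum
d((-3, -1), (6, 6)) = 11.4018
d((-3, -1), (-5, -9)) = 8.2462
d((6, 6), (-5, -9)) = 18.6011

Closest pair: (-8, -7) and (-5, -9) with distance 3.6056

The closest pair is (-8, -7) and (-5, -9) with Euclidean distance 3.6056. For 4 points, brute-force pairwise comparison is shown above. For large n, the divide-and-conquer algorithm (sort by x, recurse on halves, check the dividing strip) achieves O(n log n).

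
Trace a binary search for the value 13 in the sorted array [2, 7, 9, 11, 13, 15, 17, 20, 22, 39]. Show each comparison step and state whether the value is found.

Binary search for 13 in [2, 7, 9, 11, 13, 15, 17, 20, 22, 39]:

lo=0, hi=9, mid=4, arr[mid]=13 -> Found target at index 4!

Binary search finds 13 at index 4 after 1 comparisons. The search repeatedly halves the search space by comparing with the middle element.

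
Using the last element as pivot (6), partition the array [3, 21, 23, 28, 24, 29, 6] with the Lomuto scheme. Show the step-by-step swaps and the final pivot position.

Lomuto partition with pivot = 6:

Initial array: [3, 21, 23, 28, 24, 29, 6]

arr[0]=3 <= 6: swap with position 0, array becomes [3, 21, 23, 28, 24, 29, 6]
arr[1]=21 > 6: no swap
arr[2]=23 > 6: no swap
arr[3]=28 > 6: no swap
arr[4]=24 > 6: no swap
arr[5]=29 > 6: no swap

Place pivot at position 1: [3, 6, 23, 28, 24, 29, 21]
Pivot position: 1

After partitioning with pivot 6, the array becomes [3, 6, 23, 28, 24, 29, 21]. The pivot is placed at index 1. All elements to the left of the pivot are <= 6, and all elements to the right are > 6.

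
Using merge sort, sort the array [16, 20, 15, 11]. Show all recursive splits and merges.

Merge sort trace:

Split: [16, 20, 15, 11] -> [16, 20] and [15, 11]
  Split: [16, 20] -> [16] and [20]
  Merge: [16] + [20] -> [16, 20]
  Split: [15, 11] -> [15] and [11]
  Merge: [15] + [11] -> [11, 15]
Merge: [16, 20] + [11, 15] -> [11, 15, 16, 20]

Final sorted array: [11, 15, 16, 20]

The merge sort proceeds by recursively splitting the array and merging sorted halves.
After all merges, the sorted array is [11, 15, 16, 20].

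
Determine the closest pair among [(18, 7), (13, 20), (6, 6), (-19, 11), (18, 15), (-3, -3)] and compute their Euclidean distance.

Computing all pairwise distances among 6 points:

d((18, 7), (13, 20)) = 13.9284
d((18, 7), (6, 6)) = 12.0416
d((18, 7), (-19, 11)) = 37.2156
d((18, 7), (18, 15)) = 8.0
d((18, 7), (-3, -3)) = 23.2594
d((13, 20), (6, 6)) = 15.6525
d((13, 20), (-19, 11)) = 33.2415
d((13, 20), (18, 15)) = 7.0711 <-- minimum
d((13, 20), (-3, -3)) = 28.0179
d((6, 6), (-19, 11)) = 25.4951
d((6, 6), (18, 15)) = 15.0
d((6, 6), (-3, -3)) = 12.7279
d((-19, 11), (18, 15)) = 37.2156
d((-19, 11), (-3, -3)) = 21.2603
d((18, 15), (-3, -3)) = 27.6586

Closest pair: (13, 20) and (18, 15) with distance 7.0711

The closest pair is (13, 20) and (18, 15) with Euclidean distance 7.0711. For 6 points, brute-force pairwise comparison is shown above. For large n, the divide-and-conquer algorithm (sort by x, recurse on halves, check the dividing strip) achieves O(n log n).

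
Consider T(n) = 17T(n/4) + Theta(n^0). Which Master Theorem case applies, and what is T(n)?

Master Theorem for T(n) = 17T(n/4) + O(n^0):

a = 17, b = 4, c = 0
log_b(a) = log_4(17) = 2.0437

Case 1: c = 0 < log_4(17) = 2.0437
T(n) = O(n^(log_4 17))

For T(n) = 17T(n/4) + O(n^0): log_4(17) = 2.0437. This is Case 1 of the Master Theorem (c < log_b(a), work dominated by leaves), giving O(n^(log_4 17)).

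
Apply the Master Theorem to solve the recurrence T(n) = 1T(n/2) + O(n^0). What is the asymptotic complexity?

Master Theorem for T(n) = 1T(n/2) + O(n^0):

a = 1, b = 2, c = 0
log_b(a) = log_2(1) = 0.0000

Case 2: c = 0 = log_2(1) = 0.0000
T(n) = O(n^0 log n) = O(log n)

For T(n) = 1T(n/2) + O(n^0): log_2(1) = 0.0000. This is Case 2 of the Master Theorem (c = log_b(a), equal work at all levels), giving O(log n).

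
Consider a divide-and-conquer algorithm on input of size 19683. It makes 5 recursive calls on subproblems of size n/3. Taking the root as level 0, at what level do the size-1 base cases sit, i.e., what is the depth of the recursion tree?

For divide and conquer with division factor 3:

Problem sizes at each level:
Level 0: 19683
Level 1: 6561
Level 2: 2187
Level 3: 729
Level 4: 243
Level 5: 81
Level 6: 27
Level 7: 9
Level 8: 3
Level 9: 1

The root is level 0 and the size-1 base case is level 9 (the tree spans levels 0 through 9, i.e. 10 levels counting the root), so the depth is the number of divisions: log_3(19683) = 9

The recursion tree depth is log_3(19683) = 9. At each level, the problem size is divided by 3, so it takes 9 divisions to reduce to a base case of size 1. The algorithm makes 5 recursive calls at each level.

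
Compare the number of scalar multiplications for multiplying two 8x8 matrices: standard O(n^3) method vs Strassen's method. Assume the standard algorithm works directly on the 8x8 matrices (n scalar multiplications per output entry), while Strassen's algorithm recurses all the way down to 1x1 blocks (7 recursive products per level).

Matrix multiplication for 8x8 matrices:

Standard algorithm: 8^3 = 512 multiplications
Strassen's algorithm: 7^(log2(8)) = 7^3 = 343 multiplications
Savings: 512 - 343 = 169 multiplications

Standard: 512 multiplications (8^3). Strassen: 343 multiplications (7^3). Strassen reduces 8 recursive multiplications to 7 at each level.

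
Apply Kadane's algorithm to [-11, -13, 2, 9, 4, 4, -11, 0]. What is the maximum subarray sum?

Using Kadane's algorithm on [-11, -13, 2, 9, 4, 4, -11, 0]:

Scanning through the array:
Position 1 (value -13): max_ending_here = -13, max_so_far = -11
Position 2 (value 2): max_ending_here = 2, max_so_far = 2
Position 3 (value 9): max_ending_here = 11, max_so_far = 11
Position 4 (value 4): max_ending_here = 15, max_so_far = 15
Position 5 (value 4): max_ending_here = 19, max_so_far = 19
Position 6 (value -11): max_ending_here = 8, max_so_far = 19
Position 7 (value 0): max_ending_here = 8, max_so_far = 19

Maximum subarray: [2, 9, 4, 4]
Maximum sum: 19

The maximum subarray is [2, 9, 4, 4] with sum 19. This subarray runs from index 2 to index 5.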